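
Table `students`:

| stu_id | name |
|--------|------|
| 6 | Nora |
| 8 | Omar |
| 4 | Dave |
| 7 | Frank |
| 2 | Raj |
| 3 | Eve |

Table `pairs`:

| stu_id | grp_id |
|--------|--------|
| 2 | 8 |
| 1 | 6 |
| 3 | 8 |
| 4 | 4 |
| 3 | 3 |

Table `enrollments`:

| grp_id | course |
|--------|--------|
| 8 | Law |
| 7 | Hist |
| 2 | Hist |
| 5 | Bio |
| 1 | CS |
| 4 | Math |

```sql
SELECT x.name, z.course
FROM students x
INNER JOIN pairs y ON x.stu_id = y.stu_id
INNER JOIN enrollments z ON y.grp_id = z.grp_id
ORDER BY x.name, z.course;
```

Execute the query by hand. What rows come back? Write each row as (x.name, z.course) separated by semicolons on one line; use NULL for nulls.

Step 1 — x INNER JOIN y on stu_id → 4 row(s).
Then INNER JOIN `enrollments z` on grp_id: keep only rows whose y.grp_id appears in z.

(Dave, Math); (Eve, Law); (Raj, Law)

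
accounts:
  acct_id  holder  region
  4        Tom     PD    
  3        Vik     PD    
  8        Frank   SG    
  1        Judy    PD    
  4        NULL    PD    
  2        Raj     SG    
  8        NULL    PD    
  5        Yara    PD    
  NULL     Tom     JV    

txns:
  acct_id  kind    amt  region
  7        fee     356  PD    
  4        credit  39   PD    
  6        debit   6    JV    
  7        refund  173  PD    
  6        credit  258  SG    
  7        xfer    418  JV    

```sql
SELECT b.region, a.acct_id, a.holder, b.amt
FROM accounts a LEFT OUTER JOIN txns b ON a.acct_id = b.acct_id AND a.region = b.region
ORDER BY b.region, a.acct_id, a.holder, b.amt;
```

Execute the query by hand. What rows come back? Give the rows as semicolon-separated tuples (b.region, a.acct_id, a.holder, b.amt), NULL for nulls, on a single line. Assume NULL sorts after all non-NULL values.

LEFT JOIN keeps every row from `accounts`; unmatched rows get NULL for `txns`'s columns.
Matching on a.acct_id = b.acct_id AND a.region = b.region. A NULL in a compared column never satisfies the condition.
Matched pairs: 2; unmatched a rows kept: 7.

(PD, 4, Tom, 39); (PD, 4, NULL, 39); (NULL, 1, Judy, NULL); (NULL, 2, Raj, NULL); (NULL, 3, Vik, NULL); (NULL, 5, Yara, NULL); (NULL, 8, Frank, NULL); (NULL, 8, NULL, NULL); (NULL, NULL, Tom, NULL)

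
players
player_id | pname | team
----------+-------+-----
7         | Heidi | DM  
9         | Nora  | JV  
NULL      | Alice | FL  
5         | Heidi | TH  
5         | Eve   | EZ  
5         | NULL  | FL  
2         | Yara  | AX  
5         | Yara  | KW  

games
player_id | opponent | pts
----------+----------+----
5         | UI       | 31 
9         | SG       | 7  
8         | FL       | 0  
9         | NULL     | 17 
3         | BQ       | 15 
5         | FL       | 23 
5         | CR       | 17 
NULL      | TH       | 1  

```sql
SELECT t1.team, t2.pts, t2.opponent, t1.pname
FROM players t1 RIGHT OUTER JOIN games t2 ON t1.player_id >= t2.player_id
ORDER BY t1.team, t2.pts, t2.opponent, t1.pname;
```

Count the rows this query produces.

RIGHT JOIN keeps every row from `games`; unmatched rows get NULL for `players`'s columns.
Matching on t1.player_id >= t2.player_id. A NULL in a compared column never satisfies the condition.
- player_id=7: 4 matching t2 row(s), so 4 row(s) emitted.
- player_id=9: 7 matching t2 row(s), so 7 row(s) emitted.
- player_id=NULL: no matching t2 row.
- player_id=5: 4 matching t2 row(s), so 4 row(s) emitted.
- player_id=5: 4 matching t2 row(s), so 4 row(s) emitted.
- player_id=5: 4 matching t2 row(s), so 4 row(s) emitted.
- player_id=2: no matching t2 row.
- player_id=5: 4 matching t2 row(s), so 4 row(s) emitted.
- 1 row(s) from t2 found no t1 partner → padded with NULL.
Total: 27 matched + 1 padded = 28 rows.

28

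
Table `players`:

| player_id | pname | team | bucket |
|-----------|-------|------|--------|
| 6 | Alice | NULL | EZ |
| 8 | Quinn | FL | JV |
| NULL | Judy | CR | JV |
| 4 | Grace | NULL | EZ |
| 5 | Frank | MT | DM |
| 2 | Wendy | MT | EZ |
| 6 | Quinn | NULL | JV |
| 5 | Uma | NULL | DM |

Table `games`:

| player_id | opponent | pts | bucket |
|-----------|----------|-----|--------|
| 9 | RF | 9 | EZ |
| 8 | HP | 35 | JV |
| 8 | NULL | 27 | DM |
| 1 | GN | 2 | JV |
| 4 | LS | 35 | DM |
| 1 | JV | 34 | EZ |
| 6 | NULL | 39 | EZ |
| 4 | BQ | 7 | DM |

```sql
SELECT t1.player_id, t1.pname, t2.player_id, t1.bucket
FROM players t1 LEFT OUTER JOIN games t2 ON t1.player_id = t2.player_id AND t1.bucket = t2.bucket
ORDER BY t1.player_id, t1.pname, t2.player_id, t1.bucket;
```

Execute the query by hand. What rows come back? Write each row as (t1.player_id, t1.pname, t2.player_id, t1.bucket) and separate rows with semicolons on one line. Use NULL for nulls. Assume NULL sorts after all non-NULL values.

LEFT JOIN keeps every row from `players`; unmatched rows get NULL for `games`'s columns.
Matching on t1.player_id = t2.player_id AND t1.bucket = t2.bucket. A NULL in a compared column never satisfies the condition.
Matched pairs: 2; unmatched t1 rows kept: 6.

(2, Wendy, NULL, EZ); (4, Grace, NULL, EZ); (5, Frank, NULL, DM); (5, Uma, NULL, DM); (6, Alice, 6, EZ); (6, Quinn, NULL, JV); (8, Quinn, 8, JV); (NULL, Judy, NULL, JV)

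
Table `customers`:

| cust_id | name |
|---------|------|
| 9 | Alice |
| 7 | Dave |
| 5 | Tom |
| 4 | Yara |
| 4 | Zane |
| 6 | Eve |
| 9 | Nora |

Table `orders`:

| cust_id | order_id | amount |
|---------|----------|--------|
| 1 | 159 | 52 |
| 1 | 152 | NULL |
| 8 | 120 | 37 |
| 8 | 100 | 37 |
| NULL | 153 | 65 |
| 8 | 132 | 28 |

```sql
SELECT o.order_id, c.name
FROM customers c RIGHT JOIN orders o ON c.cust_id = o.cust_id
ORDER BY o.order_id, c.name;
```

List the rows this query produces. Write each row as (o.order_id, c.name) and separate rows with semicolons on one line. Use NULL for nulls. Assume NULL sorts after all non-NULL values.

RIGHT JOIN keeps every row from `orders`; unmatched rows get NULL for `customers`'s columns.
Matching on c.cust_id = o.cust_id. A NULL in a compared column never satisfies the condition.
- c[0] cust_id=9 → no match.
- c[1] cust_id=7 → no match.
- c[2] cust_id=5 → no match.
- c[3] cust_id=4 → no match.
- c[4] cust_id=4 → no match.
- c[5] cust_id=6 → no match.
- c[6] cust_id=9 → no match.
- 6 row(s) from o found no c partner → padded with NULL.
After projecting and ordering:
o.order_id | c.name
100 | NULL
120 | NULL
132 | NULL
152 | NULL
153 | NULL
159 | NULL

(100, NULL); (120, NULL); (132, NULL); (152, NULL); (153, NULL); (159, NULL)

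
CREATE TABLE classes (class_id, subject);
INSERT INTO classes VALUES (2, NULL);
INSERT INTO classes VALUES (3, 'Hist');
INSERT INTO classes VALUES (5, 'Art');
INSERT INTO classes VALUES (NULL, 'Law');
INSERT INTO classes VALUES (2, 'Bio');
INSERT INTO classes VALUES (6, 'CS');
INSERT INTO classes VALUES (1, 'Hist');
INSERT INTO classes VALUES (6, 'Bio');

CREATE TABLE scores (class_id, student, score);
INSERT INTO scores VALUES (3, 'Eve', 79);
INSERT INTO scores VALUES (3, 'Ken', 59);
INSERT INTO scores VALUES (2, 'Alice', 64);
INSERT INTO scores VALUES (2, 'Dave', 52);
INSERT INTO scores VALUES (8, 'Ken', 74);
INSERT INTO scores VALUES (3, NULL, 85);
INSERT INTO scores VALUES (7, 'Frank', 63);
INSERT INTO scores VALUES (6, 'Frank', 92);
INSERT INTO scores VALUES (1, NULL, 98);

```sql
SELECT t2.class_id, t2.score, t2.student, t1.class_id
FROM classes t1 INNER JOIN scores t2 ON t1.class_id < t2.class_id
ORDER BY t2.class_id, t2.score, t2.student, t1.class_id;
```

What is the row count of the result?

INNER JOIN keeps only pairs where the ON condition holds.
Matching on t1.class_id < t2.class_id. A NULL in a compared column never satisfies the condition.
- class_id=2: 6 matching t2 row(s), so 6 row(s) emitted.
- class_id=3: 3 matching t2 row(s), so 3 row(s) emitted.
- class_id=5: 3 matching t2 row(s), so 3 row(s) emitted.
- class_id=NULL: no matching t2 row, dropped.
- class_id=2: 6 matching t2 row(s), so 6 row(s) emitted.
- class_id=6: 2 matching t2 row(s), so 2 row(s) emitted.
- class_id=1: 8 matching t2 row(s), so 8 row(s) emitted.
- class_id=6: 2 matching t2 row(s), so 2 row(s) emitted.
Total: 30 rows.

30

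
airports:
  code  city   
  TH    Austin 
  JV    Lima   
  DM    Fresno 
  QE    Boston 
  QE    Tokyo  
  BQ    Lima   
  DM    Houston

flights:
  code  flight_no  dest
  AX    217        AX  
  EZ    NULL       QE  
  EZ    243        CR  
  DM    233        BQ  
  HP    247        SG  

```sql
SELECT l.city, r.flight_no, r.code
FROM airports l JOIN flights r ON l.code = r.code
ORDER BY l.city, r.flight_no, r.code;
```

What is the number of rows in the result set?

2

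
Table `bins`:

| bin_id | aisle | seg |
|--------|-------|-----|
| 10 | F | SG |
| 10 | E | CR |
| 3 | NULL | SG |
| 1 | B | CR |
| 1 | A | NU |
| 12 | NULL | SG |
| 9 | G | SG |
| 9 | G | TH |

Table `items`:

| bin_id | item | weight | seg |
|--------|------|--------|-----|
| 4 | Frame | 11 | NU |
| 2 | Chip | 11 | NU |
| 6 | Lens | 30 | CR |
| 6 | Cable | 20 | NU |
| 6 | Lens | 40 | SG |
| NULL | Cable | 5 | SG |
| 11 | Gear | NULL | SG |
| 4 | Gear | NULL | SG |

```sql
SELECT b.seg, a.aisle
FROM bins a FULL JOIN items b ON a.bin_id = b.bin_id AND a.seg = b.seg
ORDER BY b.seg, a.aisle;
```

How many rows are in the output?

FULL OUTER JOIN keeps every row from both sides; unmatched rows get NULL for the other side's columns.
Matching on a.bin_id = b.bin_id AND a.seg = b.seg. A NULL in a compared column never satisfies the condition.
- a (bin_id=10, seg=SG) has no partner → padded with NULL.
- a (bin_id=10, seg=CR) has no partner → padded with NULL.
- a (bin_id=3, seg=SG) has no partner → padded with NULL.
- a (bin_id=1, seg=CR) has no partner → padded with NULL.
- a (bin_id=1, seg=NU) has no partner → padded with NULL.
- a (bin_id=12, seg=SG) has no partner → padded with NULL.
- a (bin_id=9, seg=SG) has no partner → padded with NULL.
- a (bin_id=9, seg=TH) has no partner → padded with NULL.
- 8 b row(s) had no a match → kept, a columns NULL.
Total: 0 matched + 16 padded = 16 rows.

16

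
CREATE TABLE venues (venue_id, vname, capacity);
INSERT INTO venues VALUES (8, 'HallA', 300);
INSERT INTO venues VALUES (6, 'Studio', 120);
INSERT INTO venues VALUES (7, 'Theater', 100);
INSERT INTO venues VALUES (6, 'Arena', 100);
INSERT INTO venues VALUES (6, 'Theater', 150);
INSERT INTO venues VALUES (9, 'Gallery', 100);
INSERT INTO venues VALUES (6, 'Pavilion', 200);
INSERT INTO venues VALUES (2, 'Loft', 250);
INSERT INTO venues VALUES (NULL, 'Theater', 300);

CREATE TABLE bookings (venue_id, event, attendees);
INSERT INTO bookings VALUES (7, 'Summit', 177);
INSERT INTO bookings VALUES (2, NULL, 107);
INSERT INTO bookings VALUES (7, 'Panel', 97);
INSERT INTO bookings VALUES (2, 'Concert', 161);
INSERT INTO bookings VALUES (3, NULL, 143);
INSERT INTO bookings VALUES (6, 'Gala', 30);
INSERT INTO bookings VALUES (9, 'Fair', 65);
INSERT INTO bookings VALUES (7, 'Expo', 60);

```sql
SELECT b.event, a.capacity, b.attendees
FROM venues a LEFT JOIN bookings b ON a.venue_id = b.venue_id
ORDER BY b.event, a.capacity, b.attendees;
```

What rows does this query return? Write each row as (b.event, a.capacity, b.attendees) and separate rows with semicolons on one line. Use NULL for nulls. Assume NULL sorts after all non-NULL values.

(Concert, 250, 161); (Expo, 100, 60); (Fair, 100, 65); (Gala, 100, 30); (Gala, 120, 30); (Gala, 150, 30); (Gala, 200, 30); (Panel, 100, 97); (Summit, 100, 177); (NULL, 250, 107); (NULL, 300, NULL); (NULL, 300, NULL)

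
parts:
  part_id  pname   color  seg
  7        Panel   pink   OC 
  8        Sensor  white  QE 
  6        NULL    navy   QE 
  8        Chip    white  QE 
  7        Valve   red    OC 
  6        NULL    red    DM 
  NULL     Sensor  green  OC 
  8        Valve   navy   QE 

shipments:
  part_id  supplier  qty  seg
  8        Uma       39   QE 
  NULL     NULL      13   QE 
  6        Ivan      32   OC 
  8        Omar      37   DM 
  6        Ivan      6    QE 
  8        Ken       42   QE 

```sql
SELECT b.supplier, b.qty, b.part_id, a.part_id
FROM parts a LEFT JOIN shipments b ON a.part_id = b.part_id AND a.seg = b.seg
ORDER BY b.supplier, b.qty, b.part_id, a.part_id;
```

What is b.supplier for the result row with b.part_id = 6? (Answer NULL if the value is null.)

Ivan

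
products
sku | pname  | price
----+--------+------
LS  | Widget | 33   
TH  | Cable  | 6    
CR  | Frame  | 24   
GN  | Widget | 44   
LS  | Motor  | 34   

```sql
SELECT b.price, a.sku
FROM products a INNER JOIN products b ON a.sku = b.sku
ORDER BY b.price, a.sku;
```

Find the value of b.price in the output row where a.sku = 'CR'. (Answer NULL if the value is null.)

24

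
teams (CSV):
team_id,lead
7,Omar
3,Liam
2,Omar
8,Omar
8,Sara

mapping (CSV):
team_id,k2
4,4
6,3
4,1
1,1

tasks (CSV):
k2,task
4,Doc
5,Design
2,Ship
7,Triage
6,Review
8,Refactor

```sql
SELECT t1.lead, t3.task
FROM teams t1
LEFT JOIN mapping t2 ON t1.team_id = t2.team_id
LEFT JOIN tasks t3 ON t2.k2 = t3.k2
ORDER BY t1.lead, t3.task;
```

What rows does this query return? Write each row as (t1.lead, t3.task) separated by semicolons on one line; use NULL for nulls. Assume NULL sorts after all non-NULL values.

(Liam, NULL); (Omar, NULL); (Omar, NULL); (Omar, NULL); (Sara, NULL)

Step 1 — t1 LEFT JOIN t2 on team_id → 5 row(s).
Then LEFT JOIN `tasks t3` on k2: each of those 5 rows is kept; rows whose t2.k2 has no match in t3 get NULL for t3's columns.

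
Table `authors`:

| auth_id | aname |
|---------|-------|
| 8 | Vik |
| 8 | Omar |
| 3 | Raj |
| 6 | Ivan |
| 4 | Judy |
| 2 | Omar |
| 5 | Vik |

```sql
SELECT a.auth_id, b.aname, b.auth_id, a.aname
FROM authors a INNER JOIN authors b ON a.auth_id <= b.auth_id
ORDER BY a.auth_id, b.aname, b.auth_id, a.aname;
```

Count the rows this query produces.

29

INNER JOIN keeps only pairs where the ON condition holds.
Matching on a.auth_id <= b.auth_id.
Matched pairs: 29.
Total: 29 rows.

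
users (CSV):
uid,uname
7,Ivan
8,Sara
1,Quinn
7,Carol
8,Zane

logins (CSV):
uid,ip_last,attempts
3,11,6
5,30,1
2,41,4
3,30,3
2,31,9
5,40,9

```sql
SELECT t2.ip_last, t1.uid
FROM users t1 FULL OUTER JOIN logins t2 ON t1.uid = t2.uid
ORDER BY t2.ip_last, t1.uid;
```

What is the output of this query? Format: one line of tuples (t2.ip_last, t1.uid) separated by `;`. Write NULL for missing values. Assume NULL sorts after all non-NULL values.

(11, NULL); (30, NULL); (30, NULL); (31, NULL); (40, NULL); (41, NULL); (NULL, 1); (NULL, 7); (NULL, 7); (NULL, 8); (NULL, 8)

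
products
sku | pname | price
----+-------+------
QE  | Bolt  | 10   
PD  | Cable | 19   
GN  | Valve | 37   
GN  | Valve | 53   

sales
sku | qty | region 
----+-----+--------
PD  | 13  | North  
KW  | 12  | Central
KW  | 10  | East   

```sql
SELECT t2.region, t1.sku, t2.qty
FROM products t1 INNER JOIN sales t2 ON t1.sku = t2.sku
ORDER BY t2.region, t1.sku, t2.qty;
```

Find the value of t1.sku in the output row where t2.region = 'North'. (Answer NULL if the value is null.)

PD

INNER JOIN keeps only pairs where the ON condition holds.
Matching on t1.sku = t2.sku.
- t1 row (sku=QE): no match → dropped.
- t1 row (sku=PD): matches 1 t2 row(s) → 1 output row(s).
- t1 row (sku=GN): no match → dropped.
- t1 row (sku=GN): no match → dropped.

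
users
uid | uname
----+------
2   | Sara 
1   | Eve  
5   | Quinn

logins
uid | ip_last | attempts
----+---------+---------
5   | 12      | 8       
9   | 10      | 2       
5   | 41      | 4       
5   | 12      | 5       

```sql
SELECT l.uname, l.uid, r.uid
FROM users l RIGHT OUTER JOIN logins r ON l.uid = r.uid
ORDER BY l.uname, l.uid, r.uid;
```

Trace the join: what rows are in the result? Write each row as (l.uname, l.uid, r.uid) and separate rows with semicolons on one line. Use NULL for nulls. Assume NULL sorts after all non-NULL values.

RIGHT JOIN keeps every row from `logins`; unmatched rows get NULL for `users`'s columns.
Matching on l.uid = r.uid.
- l[0] uid=2 → no match.
- l[1] uid=1 → no match.
- l[2] uid=5 → 3 match(es) in r → 3 row(s).
- 1 row(s) from r found no l partner → padded with NULL.
After projecting and ordering:
l.uname | l.uid | r.uid
Quinn | 5 | 5
Quinn | 5 | 5
Quinn | 5 | 5
NULL | NULL | 9

(Quinn, 5, 5); (Quinn, 5, 5); (Quinn, 5, 5); (NULL, NULL, 9)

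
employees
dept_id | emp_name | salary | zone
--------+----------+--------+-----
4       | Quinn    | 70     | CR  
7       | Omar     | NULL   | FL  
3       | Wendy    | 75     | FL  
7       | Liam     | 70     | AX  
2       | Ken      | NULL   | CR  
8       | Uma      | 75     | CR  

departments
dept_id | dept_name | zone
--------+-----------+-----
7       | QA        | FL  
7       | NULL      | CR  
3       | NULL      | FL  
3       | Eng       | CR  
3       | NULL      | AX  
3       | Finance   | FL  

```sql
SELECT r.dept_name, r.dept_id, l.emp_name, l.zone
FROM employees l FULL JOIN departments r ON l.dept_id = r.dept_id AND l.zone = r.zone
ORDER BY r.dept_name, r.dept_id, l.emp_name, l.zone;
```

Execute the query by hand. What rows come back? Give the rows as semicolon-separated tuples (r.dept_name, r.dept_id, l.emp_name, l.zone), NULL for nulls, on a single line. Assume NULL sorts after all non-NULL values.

FULL OUTER JOIN keeps every row from both sides; unmatched rows get NULL for the other side's columns.
Matching on l.dept_id = r.dept_id AND l.zone = r.zone.
Matched pairs: 3; unmatched l rows kept: 4; unmatched r rows kept: 3.

(Eng, 3, NULL, NULL); (Finance, 3, Wendy, FL); (QA, 7, Omar, FL); (NULL, 3, Wendy, FL); (NULL, 3, NULL, NULL); (NULL, 7, NULL, NULL); (NULL, NULL, Ken, CR); (NULL, NULL, Liam, AX); (NULL, NULL, Quinn, CR); (NULL, NULL, Uma, CR)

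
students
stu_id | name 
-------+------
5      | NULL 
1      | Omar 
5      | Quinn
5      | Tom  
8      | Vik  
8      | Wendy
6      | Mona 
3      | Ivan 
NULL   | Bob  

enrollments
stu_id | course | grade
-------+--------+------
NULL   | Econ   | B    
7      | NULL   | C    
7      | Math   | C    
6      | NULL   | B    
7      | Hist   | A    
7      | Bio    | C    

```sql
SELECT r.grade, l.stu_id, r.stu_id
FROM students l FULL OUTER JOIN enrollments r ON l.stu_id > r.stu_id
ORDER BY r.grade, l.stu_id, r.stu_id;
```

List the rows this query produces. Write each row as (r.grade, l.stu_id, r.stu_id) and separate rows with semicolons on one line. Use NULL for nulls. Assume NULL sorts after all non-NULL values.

FULL OUTER JOIN keeps every row from both sides; unmatched rows get NULL for the other side's columns.
Matching on l.stu_id > r.stu_id. A NULL in a compared column never satisfies the condition.
- stu_id=5: no r row matches, row kept with r columns NULL.
- stu_id=1: no r row matches, row kept with r columns NULL.
- stu_id=5: no r row matches, row kept with r columns NULL.
- stu_id=5: no r row matches, row kept with r columns NULL.
- stu_id=8: 5 matching r row(s), so 5 row(s) emitted.
- stu_id=8: 5 matching r row(s), so 5 row(s) emitted.
- stu_id=6: no r row matches, row kept with r columns NULL.
- stu_id=3: no r row matches, row kept with r columns NULL.
- stu_id=NULL: no r row matches, row kept with r columns NULL.
- 1 r row(s) had no l match → kept, l columns NULL.

(A, 8, 7); (A, 8, 7); (B, 8, 6); (B, 8, 6); (B, NULL, NULL); (C, 8, 7); (C, 8, 7); (C, 8, 7); (C, 8, 7); (C, 8, 7); (C, 8, 7); (NULL, 1, NULL); (NULL, 3, NULL); (NULL, 5, NULL); (NULL, 5, NULL); (NULL, 5, NULL); (NULL, 6, NULL); (NULL, NULL, NULL)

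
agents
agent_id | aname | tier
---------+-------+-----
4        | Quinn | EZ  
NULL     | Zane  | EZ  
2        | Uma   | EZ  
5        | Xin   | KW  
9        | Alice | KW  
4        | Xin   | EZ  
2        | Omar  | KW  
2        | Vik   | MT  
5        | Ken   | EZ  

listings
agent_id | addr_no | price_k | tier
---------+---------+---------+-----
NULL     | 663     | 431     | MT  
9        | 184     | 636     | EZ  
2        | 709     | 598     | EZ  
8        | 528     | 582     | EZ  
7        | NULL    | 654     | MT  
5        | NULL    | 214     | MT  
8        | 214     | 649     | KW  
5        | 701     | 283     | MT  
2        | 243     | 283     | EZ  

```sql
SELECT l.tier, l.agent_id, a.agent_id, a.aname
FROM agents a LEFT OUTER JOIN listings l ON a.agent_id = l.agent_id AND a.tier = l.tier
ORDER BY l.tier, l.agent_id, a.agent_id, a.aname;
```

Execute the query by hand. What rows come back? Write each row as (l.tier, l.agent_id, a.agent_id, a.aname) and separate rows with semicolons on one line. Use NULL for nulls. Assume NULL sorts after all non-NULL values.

LEFT JOIN keeps every row from `agents`; unmatched rows get NULL for `listings`'s columns.
Matching on a.agent_id = l.agent_id AND a.tier = l.tier. A NULL in a compared column never satisfies the condition.
Matched pairs: 2; unmatched a rows kept: 8.

(EZ, 2, 2, Uma); (EZ, 2, 2, Uma); (NULL, NULL, 2, Omar); (NULL, NULL, 2, Vik); (NULL, NULL, 4, Quinn); (NULL, NULL, 4, Xin); (NULL, NULL, 5, Ken); (NULL, NULL, 5, Xin); (NULL, NULL, 9, Alice); (NULL, NULL, NULL, Zane)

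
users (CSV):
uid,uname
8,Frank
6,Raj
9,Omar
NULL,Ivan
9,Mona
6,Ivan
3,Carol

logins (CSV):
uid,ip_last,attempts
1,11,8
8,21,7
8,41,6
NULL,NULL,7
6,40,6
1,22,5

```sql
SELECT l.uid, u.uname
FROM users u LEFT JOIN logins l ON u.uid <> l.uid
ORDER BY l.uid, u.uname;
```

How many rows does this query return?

27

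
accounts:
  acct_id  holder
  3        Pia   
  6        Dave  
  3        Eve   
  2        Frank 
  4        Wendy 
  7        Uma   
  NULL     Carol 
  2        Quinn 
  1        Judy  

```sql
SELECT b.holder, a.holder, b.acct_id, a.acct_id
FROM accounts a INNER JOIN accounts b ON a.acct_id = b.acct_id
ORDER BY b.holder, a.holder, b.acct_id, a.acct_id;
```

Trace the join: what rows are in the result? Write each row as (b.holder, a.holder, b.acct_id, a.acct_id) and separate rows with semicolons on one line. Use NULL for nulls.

INNER JOIN keeps only pairs where the ON condition holds.
Matching on a.acct_id = b.acct_id. A NULL in a compared column never satisfies the condition.
- a (acct_id=3) pairs with 2 row(s) of b.
- a (acct_id=6) pairs with 1 row(s) of b.
- a (acct_id=3) pairs with 2 row(s) of b.
- a (acct_id=2) pairs with 2 row(s) of b.
- a (acct_id=4) pairs with 1 row(s) of b.
- a (acct_id=7) pairs with 1 row(s) of b.
- a (acct_id=NULL) has no partner → excluded.
- a (acct_id=2) pairs with 2 row(s) of b.
- a (acct_id=1) pairs with 1 row(s) of b.

(Dave, Dave, 6, 6); (Eve, Eve, 3, 3); (Eve, Pia, 3, 3); (Frank, Frank, 2, 2); (Frank, Quinn, 2, 2); (Judy, Judy, 1, 1); (Pia, Eve, 3, 3); (Pia, Pia, 3, 3); (Quinn, Frank, 2, 2); (Quinn, Quinn, 2, 2); (Uma, Uma, 7, 7); (Wendy, Wendy, 4, 4)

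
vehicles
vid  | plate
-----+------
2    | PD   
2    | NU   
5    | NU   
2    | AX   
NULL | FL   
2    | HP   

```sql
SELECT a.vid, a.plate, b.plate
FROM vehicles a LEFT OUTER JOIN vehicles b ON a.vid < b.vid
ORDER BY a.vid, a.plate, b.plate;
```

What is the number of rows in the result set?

LEFT JOIN keeps every row from `vehicles a`; unmatched rows get NULL for `vehicles b`'s columns.
Matching on a.vid < b.vid. A NULL in a compared column never satisfies the condition.
- a row (vid=2): matches 1 b row(s) → 1 output row(s).
- a row (vid=2): matches 1 b row(s) → 1 output row(s).
- a row (vid=5): no match → kept, b columns NULL.
- a row (vid=2): matches 1 b row(s) → 1 output row(s).
- a row (vid=NULL): no match → kept, b columns NULL.
- a row (vid=2): matches 1 b row(s) → 1 output row(s).
Total: 4 matched + 2 padded = 6 rows.

6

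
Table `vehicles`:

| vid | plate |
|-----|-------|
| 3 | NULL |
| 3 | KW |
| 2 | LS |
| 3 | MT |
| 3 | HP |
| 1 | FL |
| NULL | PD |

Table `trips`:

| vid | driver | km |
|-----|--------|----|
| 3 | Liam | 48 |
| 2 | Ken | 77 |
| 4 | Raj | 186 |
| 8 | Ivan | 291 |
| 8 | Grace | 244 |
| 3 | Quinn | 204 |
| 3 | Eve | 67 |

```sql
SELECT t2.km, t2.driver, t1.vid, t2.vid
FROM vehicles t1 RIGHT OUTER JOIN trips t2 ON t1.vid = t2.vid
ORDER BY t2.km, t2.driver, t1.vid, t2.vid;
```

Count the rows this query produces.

RIGHT JOIN keeps every row from `trips`; unmatched rows get NULL for `vehicles`'s columns.
Matching on t1.vid = t2.vid. A NULL in a compared column never satisfies the condition.
Matched pairs: 13; unmatched t2 rows kept: 3.
Total: 13 matched + 3 padded = 16 rows.

16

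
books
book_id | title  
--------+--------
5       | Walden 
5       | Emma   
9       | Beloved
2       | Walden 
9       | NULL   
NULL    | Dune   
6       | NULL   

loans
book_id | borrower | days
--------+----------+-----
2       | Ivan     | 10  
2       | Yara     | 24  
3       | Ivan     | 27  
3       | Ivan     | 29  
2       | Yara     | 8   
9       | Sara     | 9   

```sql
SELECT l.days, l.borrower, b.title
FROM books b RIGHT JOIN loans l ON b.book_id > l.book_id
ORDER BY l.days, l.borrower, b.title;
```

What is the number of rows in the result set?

26

RIGHT JOIN keeps every row from `loans`; unmatched rows get NULL for `books`'s columns.
Matching on b.book_id > l.book_id. A NULL in a compared column never satisfies the condition.
Matched pairs: 25; unmatched l rows kept: 1.
Total: 25 matched + 1 padded = 26 rows.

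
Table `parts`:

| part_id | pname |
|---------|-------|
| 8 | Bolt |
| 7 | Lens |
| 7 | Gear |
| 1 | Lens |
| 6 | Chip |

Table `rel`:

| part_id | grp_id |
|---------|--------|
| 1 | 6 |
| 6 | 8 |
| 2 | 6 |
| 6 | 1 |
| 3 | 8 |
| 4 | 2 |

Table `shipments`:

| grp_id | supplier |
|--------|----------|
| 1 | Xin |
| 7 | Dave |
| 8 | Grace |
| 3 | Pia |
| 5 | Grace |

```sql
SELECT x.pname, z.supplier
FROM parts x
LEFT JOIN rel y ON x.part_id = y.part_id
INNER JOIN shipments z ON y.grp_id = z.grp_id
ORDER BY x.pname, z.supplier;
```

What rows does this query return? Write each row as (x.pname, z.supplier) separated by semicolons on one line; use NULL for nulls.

Joins associate left-to-right: parts LEFT JOIN rel on part_id gives 6 intermediate row(s).
Then INNER JOIN `shipments z` on grp_id: keep only rows whose y.grp_id appears in z.

(Chip, Grace); (Chip, Xin)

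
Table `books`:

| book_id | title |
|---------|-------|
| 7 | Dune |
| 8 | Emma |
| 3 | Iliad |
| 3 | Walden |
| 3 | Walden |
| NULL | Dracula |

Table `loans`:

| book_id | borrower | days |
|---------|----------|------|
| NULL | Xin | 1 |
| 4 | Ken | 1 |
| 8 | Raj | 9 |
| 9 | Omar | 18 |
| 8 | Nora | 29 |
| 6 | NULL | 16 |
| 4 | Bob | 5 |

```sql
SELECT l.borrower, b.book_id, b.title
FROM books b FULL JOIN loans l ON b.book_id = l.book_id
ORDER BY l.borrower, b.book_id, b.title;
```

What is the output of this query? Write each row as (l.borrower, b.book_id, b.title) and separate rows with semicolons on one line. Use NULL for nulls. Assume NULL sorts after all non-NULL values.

(Bob, NULL, NULL); (Ken, NULL, NULL); (Nora, 8, Emma); (Omar, NULL, NULL); (Raj, 8, Emma); (Xin, NULL, NULL); (NULL, 3, Iliad); (NULL, 3, Walden); (NULL, 3, Walden); (NULL, 7, Dune); (NULL, NULL, Dracula); (NULL, NULL, NULL)

FULL OUTER JOIN keeps every row from both sides; unmatched rows get NULL for the other side's columns.
Matching on b.book_id = l.book_id. A NULL in a compared column never satisfies the condition.
- b row (book_id=7): no match → kept, l columns NULL.
- b row (book_id=8): matches 2 l row(s) → 2 output row(s).
- b row (book_id=3): no match → kept, l columns NULL.
- b row (book_id=3): no match → kept, l columns NULL.
- b row (book_id=3): no match → kept, l columns NULL.
- b row (book_id=NULL): no match → kept, l columns NULL.
- plus 5 unmatched l row(s), each kept with NULL b columns.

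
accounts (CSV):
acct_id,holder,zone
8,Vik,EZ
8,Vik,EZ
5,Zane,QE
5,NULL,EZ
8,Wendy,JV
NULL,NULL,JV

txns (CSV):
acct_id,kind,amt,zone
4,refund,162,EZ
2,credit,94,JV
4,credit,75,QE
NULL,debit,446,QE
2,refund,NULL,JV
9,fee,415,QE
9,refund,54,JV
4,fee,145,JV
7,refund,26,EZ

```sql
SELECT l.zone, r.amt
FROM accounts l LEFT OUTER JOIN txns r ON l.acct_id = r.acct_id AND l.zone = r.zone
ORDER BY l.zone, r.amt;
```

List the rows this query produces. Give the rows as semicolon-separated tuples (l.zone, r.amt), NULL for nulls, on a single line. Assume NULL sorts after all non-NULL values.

(EZ, NULL); (EZ, NULL); (EZ, NULL); (JV, NULL); (JV, NULL); (QE, NULL)

LEFT JOIN keeps every row from `accounts`; unmatched rows get NULL for `txns`'s columns.
Matching on l.acct_id = r.acct_id AND l.zone = r.zone. A NULL in a compared column never satisfies the condition.
- acct_id=8, zone=EZ: no r row matches, row kept with r columns NULL.
- acct_id=8, zone=EZ: no r row matches, row kept with r columns NULL.
- acct_id=5, zone=QE: no r row matches, row kept with r columns NULL.
- acct_id=5, zone=EZ: no r row matches, row kept with r columns NULL.
- acct_id=8, zone=JV: no r row matches, row kept with r columns NULL.
- acct_id=NULL, zone=JV: no r row matches, row kept with r columns NULL.
After projecting and ordering:
l.zone | r.amt
EZ | NULL
EZ | NULL
EZ | NULL
JV | NULL
JV | NULL
QE | NULL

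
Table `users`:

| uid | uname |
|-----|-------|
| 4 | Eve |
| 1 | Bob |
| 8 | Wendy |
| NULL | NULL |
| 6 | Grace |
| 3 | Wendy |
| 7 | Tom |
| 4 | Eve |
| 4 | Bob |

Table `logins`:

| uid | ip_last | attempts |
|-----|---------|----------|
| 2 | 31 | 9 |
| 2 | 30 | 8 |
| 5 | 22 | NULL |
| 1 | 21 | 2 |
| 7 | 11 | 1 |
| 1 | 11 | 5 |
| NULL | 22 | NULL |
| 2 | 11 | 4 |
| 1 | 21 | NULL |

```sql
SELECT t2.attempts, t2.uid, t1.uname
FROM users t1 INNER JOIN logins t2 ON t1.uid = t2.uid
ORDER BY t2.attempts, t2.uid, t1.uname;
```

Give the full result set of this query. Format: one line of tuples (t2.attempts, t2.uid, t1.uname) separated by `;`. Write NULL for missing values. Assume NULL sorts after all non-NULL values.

INNER JOIN keeps only pairs where the ON condition holds.
Matching on t1.uid = t2.uid. A NULL in a compared column never satisfies the condition.
Matched pairs: 4.

(1, 7, Tom); (2, 1, Bob); (5, 1, Bob); (NULL, 1, Bob)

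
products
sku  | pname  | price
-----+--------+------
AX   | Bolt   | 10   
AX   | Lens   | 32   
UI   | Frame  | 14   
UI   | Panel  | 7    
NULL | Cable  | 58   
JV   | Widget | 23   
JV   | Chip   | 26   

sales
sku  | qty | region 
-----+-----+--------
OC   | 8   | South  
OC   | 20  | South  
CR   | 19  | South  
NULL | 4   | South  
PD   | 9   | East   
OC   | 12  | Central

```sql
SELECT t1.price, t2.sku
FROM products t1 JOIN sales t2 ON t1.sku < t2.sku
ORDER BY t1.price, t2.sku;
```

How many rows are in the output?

18

INNER JOIN keeps only pairs where the ON condition holds.
Matching on t1.sku < t2.sku. A NULL in a compared column never satisfies the condition.
- t1 row (sku=AX): matches 5 t2 row(s) → 5 output row(s).
- t1 row (sku=AX): matches 5 t2 row(s) → 5 output row(s).
- t1 row (sku=UI): no match → dropped.
- t1 row (sku=UI): no match → dropped.
- t1 row (sku=NULL): no match → dropped.
- t1 row (sku=JV): matches 4 t2 row(s) → 4 output row(s).
- t1 row (sku=JV): matches 4 t2 row(s) → 4 output row(s).
Total: 18 rows.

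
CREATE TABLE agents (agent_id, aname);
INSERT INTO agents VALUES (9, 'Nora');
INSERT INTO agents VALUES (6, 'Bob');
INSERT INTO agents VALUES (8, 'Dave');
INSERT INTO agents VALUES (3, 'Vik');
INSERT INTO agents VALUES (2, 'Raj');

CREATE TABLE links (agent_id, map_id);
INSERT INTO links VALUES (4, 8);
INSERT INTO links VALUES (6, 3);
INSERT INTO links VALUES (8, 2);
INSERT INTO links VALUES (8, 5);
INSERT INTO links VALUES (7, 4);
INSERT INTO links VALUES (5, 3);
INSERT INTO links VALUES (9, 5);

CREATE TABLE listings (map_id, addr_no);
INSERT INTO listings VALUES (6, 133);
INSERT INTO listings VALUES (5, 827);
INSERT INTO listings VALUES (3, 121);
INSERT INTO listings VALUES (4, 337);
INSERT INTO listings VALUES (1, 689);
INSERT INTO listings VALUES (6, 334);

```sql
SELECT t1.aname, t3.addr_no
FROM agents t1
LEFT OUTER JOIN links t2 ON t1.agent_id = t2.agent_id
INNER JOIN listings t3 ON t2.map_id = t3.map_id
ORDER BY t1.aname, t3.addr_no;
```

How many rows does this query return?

3

Evaluate left to right. First `agents t1 LEFT JOIN links t2` on agent_id: 6 row(s).
Then INNER JOIN `listings t3` on map_id: keep only rows whose t2.map_id appears in t3.
Result: 3 row(s).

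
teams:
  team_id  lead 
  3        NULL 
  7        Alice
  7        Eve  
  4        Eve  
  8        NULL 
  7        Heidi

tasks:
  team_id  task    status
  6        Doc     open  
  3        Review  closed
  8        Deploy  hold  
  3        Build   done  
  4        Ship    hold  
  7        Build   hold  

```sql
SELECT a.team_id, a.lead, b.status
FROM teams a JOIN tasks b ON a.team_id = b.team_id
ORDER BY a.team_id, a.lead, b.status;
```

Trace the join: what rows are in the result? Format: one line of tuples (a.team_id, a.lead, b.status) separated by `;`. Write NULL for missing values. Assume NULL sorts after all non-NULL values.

(3, NULL, closed); (3, NULL, done); (4, Eve, hold); (7, Alice, hold); (7, Eve, hold); (7, Heidi, hold); (8, NULL, hold)

INNER JOIN keeps only pairs where the ON condition holds.
Matching on a.team_id = b.team_id.
Matched pairs: 7.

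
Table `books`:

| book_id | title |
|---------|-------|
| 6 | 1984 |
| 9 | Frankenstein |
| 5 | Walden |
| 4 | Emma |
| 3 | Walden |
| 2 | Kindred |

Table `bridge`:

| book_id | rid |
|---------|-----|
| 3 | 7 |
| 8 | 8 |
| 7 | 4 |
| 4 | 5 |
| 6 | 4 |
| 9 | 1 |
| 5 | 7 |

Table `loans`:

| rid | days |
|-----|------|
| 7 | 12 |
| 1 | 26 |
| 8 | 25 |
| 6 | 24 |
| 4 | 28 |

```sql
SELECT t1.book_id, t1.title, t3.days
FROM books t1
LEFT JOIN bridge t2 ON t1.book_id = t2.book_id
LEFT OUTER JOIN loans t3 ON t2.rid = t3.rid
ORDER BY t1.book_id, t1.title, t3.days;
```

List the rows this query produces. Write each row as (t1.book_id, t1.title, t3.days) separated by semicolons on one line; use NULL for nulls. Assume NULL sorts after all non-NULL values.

(2, Kindred, NULL); (3, Walden, 12); (4, Emma, NULL); (5, Walden, 12); (6, 1984, 28); (9, Frankenstein, 26)

Step 1 — t1 LEFT JOIN t2 on book_id → 6 row(s).
Then LEFT JOIN `loans t3` on rid: each of those 6 rows is kept; rows whose t2.rid has no match in t3 get NULL for t3's columns.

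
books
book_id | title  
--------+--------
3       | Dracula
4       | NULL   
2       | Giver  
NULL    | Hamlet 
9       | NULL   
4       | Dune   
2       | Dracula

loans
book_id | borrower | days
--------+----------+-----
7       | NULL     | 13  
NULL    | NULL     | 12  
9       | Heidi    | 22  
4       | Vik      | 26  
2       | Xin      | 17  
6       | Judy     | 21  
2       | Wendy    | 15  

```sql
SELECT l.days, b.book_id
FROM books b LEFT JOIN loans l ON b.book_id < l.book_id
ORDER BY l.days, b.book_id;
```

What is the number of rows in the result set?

LEFT JOIN keeps every row from `books`; unmatched rows get NULL for `loans`'s columns.
Matching on b.book_id < l.book_id. A NULL in a compared column never satisfies the condition.
- b[0] book_id=3 → 4 match(es) in l → 4 row(s).
- b[1] book_id=4 → 3 match(es) in l → 3 row(s).
- b[2] book_id=2 → 4 match(es) in l → 4 row(s).
- b[3] book_id=NULL → no match; kept with NULLs on the l side.
- b[4] book_id=9 → no match; kept with NULLs on the l side.
- b[5] book_id=4 → 3 match(es) in l → 3 row(s).
- b[6] book_id=2 → 4 match(es) in l → 4 row(s).
Total: 18 matched + 2 padded = 20 rows.

20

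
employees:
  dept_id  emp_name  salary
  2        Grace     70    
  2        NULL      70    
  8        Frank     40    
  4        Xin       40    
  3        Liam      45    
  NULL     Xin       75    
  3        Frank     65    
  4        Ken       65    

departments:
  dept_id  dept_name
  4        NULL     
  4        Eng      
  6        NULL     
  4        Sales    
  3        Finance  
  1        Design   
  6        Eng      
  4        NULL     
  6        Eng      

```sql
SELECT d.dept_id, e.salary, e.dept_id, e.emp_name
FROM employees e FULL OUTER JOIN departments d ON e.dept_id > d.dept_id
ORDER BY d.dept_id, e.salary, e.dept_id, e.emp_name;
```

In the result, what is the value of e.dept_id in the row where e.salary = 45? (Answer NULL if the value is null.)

FULL OUTER JOIN keeps every row from both sides; unmatched rows get NULL for the other side's columns.
Matching on e.dept_id > d.dept_id. A NULL in a compared column never satisfies the condition.
- e row (dept_id=2): matches 1 d row(s) → 1 output row(s).
- e row (dept_id=2): matches 1 d row(s) → 1 output row(s).
- e row (dept_id=8): matches 9 d row(s) → 9 output row(s).
- e row (dept_id=4): matches 2 d row(s) → 2 output row(s).
- e row (dept_id=3): matches 1 d row(s) → 1 output row(s).
- e row (dept_id=NULL): no match → kept, d columns NULL.
- e row (dept_id=3): matches 1 d row(s) → 1 output row(s).
- e row (dept_id=4): matches 2 d row(s) → 2 output row(s).

3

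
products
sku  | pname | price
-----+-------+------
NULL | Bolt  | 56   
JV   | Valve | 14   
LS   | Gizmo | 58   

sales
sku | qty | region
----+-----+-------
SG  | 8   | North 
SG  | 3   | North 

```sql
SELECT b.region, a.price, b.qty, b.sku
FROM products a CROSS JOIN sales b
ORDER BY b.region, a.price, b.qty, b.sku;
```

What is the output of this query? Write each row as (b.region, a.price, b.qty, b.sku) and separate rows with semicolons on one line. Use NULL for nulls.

(North, 14, 3, SG); (North, 14, 8, SG); (North, 56, 3, SG); (North, 56, 8, SG); (North, 58, 3, SG); (North, 58, 8, SG)

CROSS JOIN pairs every row of `products` with every row of `sales`: 3 × 2 = 6 rows.
After projecting and ordering:
b.region | a.price | b.qty | b.sku
North | 14 | 3 | SG
North | 14 | 8 | SG
North | 56 | 3 | SG
North | 56 | 8 | SG
North | 58 | 3 | SG
North | 58 | 8 | SG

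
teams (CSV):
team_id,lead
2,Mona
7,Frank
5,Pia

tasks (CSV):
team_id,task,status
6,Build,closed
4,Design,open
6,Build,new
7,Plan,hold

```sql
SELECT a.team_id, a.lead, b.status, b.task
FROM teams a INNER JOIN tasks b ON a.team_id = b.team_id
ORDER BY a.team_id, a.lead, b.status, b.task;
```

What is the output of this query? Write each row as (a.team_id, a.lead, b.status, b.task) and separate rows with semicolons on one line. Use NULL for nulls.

INNER JOIN keeps only pairs where the ON condition holds.
Matching on a.team_id = b.team_id.
Matched pairs: 1.

(7, Frank, hold, Plan)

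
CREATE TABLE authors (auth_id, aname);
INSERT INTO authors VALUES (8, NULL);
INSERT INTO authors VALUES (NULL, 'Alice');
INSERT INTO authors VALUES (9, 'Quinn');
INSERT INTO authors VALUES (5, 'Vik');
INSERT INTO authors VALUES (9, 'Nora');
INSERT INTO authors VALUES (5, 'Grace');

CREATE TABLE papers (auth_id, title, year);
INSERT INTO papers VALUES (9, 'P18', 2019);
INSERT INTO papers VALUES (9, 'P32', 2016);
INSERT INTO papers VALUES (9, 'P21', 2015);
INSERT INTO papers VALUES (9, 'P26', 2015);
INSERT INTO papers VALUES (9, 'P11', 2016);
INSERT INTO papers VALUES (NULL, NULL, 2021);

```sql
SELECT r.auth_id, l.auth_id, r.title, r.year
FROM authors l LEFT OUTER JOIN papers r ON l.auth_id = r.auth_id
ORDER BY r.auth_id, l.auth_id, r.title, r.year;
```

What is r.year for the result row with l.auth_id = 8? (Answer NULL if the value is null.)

NULL

LEFT JOIN keeps every row from `authors`; unmatched rows get NULL for `papers`'s columns.
Matching on l.auth_id = r.auth_id. A NULL in a compared column never satisfies the condition.
Matched pairs: 10; unmatched l rows kept: 4.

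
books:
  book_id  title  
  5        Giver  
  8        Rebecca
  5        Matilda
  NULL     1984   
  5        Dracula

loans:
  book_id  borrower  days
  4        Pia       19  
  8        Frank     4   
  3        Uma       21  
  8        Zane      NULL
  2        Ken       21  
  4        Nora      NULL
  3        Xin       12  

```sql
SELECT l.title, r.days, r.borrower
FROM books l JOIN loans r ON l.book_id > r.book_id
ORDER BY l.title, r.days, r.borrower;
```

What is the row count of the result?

20

INNER JOIN keeps only pairs where the ON condition holds.
Matching on l.book_id > r.book_id. A NULL in a compared column never satisfies the condition.
- book_id=5: 5 matching r row(s), so 5 row(s) emitted.
- book_id=8: 5 matching r row(s), so 5 row(s) emitted.
- book_id=5: 5 matching r row(s), so 5 row(s) emitted.
- book_id=NULL: no matching r row, dropped.
- book_id=5: 5 matching r row(s), so 5 row(s) emitted.
Total: 20 rows.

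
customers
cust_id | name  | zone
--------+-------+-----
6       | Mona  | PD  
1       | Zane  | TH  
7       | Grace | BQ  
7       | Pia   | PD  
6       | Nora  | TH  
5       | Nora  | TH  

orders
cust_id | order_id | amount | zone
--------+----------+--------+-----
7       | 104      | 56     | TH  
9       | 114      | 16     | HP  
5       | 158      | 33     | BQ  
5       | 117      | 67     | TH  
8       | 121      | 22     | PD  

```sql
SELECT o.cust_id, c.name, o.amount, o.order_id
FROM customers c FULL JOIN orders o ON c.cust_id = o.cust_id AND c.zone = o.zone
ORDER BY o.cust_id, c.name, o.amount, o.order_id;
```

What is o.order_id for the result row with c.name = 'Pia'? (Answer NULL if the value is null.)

FULL OUTER JOIN keeps every row from both sides; unmatched rows get NULL for the other side's columns.
Matching on c.cust_id = o.cust_id AND c.zone = o.zone.
Matched pairs: 1; unmatched c rows kept: 5; unmatched o rows kept: 4.

NULL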